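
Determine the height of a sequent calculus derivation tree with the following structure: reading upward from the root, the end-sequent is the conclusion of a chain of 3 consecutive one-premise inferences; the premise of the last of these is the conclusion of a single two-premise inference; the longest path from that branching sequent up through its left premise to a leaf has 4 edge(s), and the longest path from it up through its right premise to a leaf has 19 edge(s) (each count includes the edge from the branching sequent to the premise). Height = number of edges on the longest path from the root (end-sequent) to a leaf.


Longest path through the left premise: 4 edges (measured from the branching sequent)
Longest path through the right premise: 19 edges
Height of the subtree rooted at the branching sequent: max(4, 19) = 19
The branching sequent sits 3 edges above the root (the chain of one-premise inferences), so height = 19 + 3 = 22

22


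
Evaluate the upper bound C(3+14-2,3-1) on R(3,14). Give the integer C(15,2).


R(3,14) <= C(3+14-2, 3-1) = C(15, 2)
C(15, 2) = 15! / (2! * 13!)
= 105

105


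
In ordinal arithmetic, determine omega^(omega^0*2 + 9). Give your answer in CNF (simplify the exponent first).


omega^(omega^0*2 + 9):
omega^0 = 1, so the exponent is 2 + 9 = 11 (finite ordinal addition).
Result = omega^11, already a single CNF term.

omega^11


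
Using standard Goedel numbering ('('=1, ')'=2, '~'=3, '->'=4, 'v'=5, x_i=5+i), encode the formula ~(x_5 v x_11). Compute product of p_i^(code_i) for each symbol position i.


Formula: ~(x_5 v x_11)
Symbol codes: [3, 1, 10, 5, 16, 2]
Primes: [2, 3, 5, 7, 11, 13]
p_1^3 = 2^3 = 8
p_2^1 = 3^1 = 3
p_3^10 = 5^10 = 9765625
p_4^5 = 7^5 = 16807
p_5^16 = 11^16 = 45949729863572161
p_6^2 = 13^2 = 169
Product = 30589413646660004385389765625000

30589413646660004385389765625000


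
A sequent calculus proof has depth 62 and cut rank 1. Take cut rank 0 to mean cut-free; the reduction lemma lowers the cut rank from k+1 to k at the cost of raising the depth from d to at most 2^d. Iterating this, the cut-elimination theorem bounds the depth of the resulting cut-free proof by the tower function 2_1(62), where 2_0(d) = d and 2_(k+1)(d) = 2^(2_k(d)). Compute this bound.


Each rank reduction sends depth d to at most 2^d; cut rank r needs r reductions.
2_0(62) = 62
2_1(62) = 2^62 = 4611686018427387904
Cut-free depth bound = 4611686018427387904

4611686018427387904


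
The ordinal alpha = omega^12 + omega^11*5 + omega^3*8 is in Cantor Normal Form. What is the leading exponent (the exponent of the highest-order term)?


CNF: omega^12 + omega^11*5 + omega^3*8
The leading term is omega^12, which has exponent 12.

12


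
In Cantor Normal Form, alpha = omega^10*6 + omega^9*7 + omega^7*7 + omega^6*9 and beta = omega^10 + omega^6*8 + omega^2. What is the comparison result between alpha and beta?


Compare term by term from highest exponent:
alpha = omega^10*6 + omega^9*7 + omega^7*7 + omega^6*9
beta = omega^10 + omega^6*8 + omega^2
Term 1: alpha has omega^10*6, beta has omega^10*1
Term 2: alpha has omega^9*7, beta has omega^6*8
Term 3: alpha has omega^7*7, beta has omega^2*1
Term 4: alpha has omega^6*9, beta has omega^0*0
Result: alpha > beta

alpha > beta


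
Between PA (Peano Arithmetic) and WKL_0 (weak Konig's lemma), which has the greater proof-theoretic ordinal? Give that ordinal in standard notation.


Proof-theoretic ordinal of PA (Peano Arithmetic): epsilon_0
Proof-theoretic ordinal of WKL_0 (weak Konig's lemma): omega^omega
Comparing: omega^omega < epsilon_0.
The larger ordinal is epsilon_0 (from PA (Peano Arithmetic)).

epsilon_0


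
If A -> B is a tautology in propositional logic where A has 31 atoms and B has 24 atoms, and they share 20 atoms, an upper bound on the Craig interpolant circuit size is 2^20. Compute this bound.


Shared atoms = 20
Craig interpolant size bound = 2^20
= 1048576

1048576


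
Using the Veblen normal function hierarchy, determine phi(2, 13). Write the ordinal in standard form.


phi(2, 13):
phi(2, beta) = zeta_beta (the beta-th zeta number, fixed point of epsilon).
phi(2, 13) = zeta_13

zeta_13


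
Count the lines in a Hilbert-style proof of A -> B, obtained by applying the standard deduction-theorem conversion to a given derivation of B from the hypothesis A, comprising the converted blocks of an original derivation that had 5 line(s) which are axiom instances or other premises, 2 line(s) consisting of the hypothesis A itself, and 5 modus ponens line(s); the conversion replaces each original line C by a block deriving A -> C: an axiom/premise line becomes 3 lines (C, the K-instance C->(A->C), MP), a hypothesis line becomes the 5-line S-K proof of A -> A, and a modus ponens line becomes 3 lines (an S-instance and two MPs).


Deduction-theorem conversion, block by block:
- 5 axiom/premise lines -> 3 lines each = 15
- 2 hypothesis lines -> 5 lines each (identity proof A->A) = 10
- 5 MP lines -> 3 lines each (S-instance, MP, MP) = 15
Total = 15 + 10 + 15 = 40 lines.

40


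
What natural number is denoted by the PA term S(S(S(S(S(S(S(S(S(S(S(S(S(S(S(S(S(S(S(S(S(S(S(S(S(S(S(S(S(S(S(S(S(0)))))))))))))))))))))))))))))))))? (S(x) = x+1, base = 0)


Counting successors applied to 0:
33 applications of S to 0 = 33

33


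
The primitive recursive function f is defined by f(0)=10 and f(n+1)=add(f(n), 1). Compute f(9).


f(0) = 10
f(1) = add(f(0), 1) = add(10, 1) = 11
f(2) = add(f(1), 1) = add(11, 1) = 12
f(3) = add(f(2), 1) = add(12, 1) = 13
f(4) = add(f(3), 1) = add(13, 1) = 14
f(5) = add(f(4), 1) = add(14, 1) = 15
f(6) = add(f(5), 1) = add(15, 1) = 16
f(7) = add(f(6), 1) = add(16, 1) = 17
f(8) = add(f(7), 1) = add(17, 1) = 18
f(9) = add(f(8), 1) = add(18, 1) = 19


19


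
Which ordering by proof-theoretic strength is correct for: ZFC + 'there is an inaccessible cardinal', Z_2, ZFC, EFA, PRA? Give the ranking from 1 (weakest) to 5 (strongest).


Ordering by consistency strength:
1. EFA
2. PRA
3. Z_2
4. ZFC
5. ZFC + 'there is an inaccessible cardinal'


ZFC + 'there is an inaccessible cardinal'=5, Z_2=3, ZFC=4, EFA=1, PRA=2


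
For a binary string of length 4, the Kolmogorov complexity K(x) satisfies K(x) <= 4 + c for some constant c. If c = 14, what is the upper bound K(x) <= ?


K(x) <= |x| + c = 4 + 14 = 18

18


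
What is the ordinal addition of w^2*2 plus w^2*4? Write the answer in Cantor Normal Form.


Ordinal addition w^2*2 + w^2*4:
Both terms have the same exponent 2.
w^e*c + w^e*d = w^e*(c+d).
Result = w^2*(2+4) = w^2*6

w^2*6


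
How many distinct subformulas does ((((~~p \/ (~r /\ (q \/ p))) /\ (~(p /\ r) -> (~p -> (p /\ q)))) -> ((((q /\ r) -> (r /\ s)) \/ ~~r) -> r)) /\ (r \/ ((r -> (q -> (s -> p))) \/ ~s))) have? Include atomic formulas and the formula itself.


Formula: ((((~~p \/ (~r /\ (q \/ p))) /\ (~(p /\ r) -> (~p -> (p /\ q)))) -> ((((q /\ r) -> (r /\ s)) \/ ~~r) -> r)) /\ (r \/ ((r -> (q -> (s -> p))) \/ ~s)))
Subformulas found:
  1. r
  2. p
  3. q
  4. s
  5. ~p
  6. ~r
  7. ~s
  8. ~~r
  9. ~~p
  10. (q \/ p)
  11. (q /\ r)
  12. (p /\ q)
  13. (p /\ r)
  14. (s -> p)
  15. (r /\ s)
  16. ~(p /\ r)
  17. (q -> (s -> p))
  18. (~r /\ (q \/ p))
  19. (~p -> (p /\ q))
  20. (r -> (q -> (s -> p)))
  21. ((q /\ r) -> (r /\ s))
  22. (~~p \/ (~r /\ (q \/ p)))
  23. ((r -> (q -> (s -> p))) \/ ~s)
  24. (~(p /\ r) -> (~p -> (p /\ q)))
  25. (((q /\ r) -> (r /\ s)) \/ ~~r)
  26. (r \/ ((r -> (q -> (s -> p))) \/ ~s))
  27. ((((q /\ r) -> (r /\ s)) \/ ~~r) -> r)
  28. ((~~p \/ (~r /\ (q \/ p))) /\ (~(p /\ r) -> (~p -> (p /\ q))))
  29. (((~~p \/ (~r /\ (q \/ p))) /\ (~(p /\ r) -> (~p -> (p /\ q)))) -> ((((q /\ r) -> (r /\ s)) \/ ~~r) -> r))
  30. ((((~~p \/ (~r /\ (q \/ p))) /\ (~(p /\ r) -> (~p -> (p /\ q)))) -> ((((q /\ r) -> (r /\ s)) \/ ~~r) -> r)) /\ (r \/ ((r -> (q -> (s -> p))) \/ ~s)))
Total distinct subformulas = 30

30


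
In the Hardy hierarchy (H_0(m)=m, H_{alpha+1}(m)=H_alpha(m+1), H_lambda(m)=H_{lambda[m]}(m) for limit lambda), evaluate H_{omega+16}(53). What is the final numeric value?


H_{omega+16}(53):
Unwind the 16 successor steps: H_{omega+16}(53) = H_omega(53+16) = H_omega(69).
H_omega(m) = H_m(m) = m + m = 2m.
Result = 2 * 69 = 138

138


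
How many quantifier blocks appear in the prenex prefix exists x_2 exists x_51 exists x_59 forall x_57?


Alternations = 1.
Blocks = alternations + 1 = 2

2


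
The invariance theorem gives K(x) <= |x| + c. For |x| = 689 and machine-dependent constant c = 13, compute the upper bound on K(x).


K(x) <= |x| + c = 689 + 13 = 702

702


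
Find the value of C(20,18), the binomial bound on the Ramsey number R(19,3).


R(19,3) <= C(19+3-2, 19-1) = C(20, 18)
C(20, 18) = 20! / (18! * 2!)
= 190

190


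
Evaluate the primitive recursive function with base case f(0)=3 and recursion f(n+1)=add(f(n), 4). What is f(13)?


f(0) = 3
f(1) = add(f(0), 4) = add(3, 4) = 7
f(2) = add(f(1), 4) = add(7, 4) = 11
f(3) = add(f(2), 4) = add(11, 4) = 15
f(4) = add(f(3), 4) = add(15, 4) = 19
f(5) = add(f(4), 4) = add(19, 4) = 23
f(6) = add(f(5), 4) = add(23, 4) = 27
f(7) = add(f(6), 4) = add(27, 4) = 31
f(8) = add(f(7), 4) = add(31, 4) = 35
f(9) = add(f(8), 4) = add(35, 4) = 39
f(10) = add(f(9), 4) = add(39, 4) = 43
f(11) = add(f(10), 4) = add(43, 4) = 47
f(12) = add(f(11), 4) = add(47, 4) = 51
f(13) = add(f(12), 4) = add(51, 4) = 55


55


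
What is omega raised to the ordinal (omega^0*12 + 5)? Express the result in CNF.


omega^(omega^0*12 + 5):
omega^0 = 1, so the exponent is 12 + 5 = 17 (finite ordinal addition).
Result = omega^17, already a single CNF term.

omega^17


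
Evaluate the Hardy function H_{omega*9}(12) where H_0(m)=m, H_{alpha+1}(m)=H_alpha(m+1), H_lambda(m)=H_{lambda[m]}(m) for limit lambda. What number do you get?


H_{omega*9}(12):
For the Hardy hierarchy, H_{omega*k}(n) = 2^k * n.
2^9 = 512.
512 * 12 = 6144

6144


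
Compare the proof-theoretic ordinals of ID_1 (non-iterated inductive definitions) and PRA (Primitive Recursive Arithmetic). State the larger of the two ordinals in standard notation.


Proof-theoretic ordinal of ID_1 (non-iterated inductive definitions): psi_0(epsilon_{Omega+1})
Proof-theoretic ordinal of PRA (Primitive Recursive Arithmetic): omega^omega
Comparing: omega^omega < psi_0(epsilon_{Omega+1}).
The larger ordinal is psi_0(epsilon_{Omega+1}) (from ID_1 (non-iterated inductive definitions)).

psi_0(epsilon_{Omega+1})


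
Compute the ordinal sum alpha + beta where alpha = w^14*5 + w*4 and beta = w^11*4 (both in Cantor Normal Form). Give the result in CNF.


Ordinal addition (w^14*5 + w*4) + w^11*4:
alpha's leading term has exponent 14 > beta's exponent 11, so it survives.
alpha's tail term has exponent 1 < beta's exponent 11, so it is absorbed by beta.
In ordinal addition, any term followed by a strictly larger-exponent term is absorbed.
Result = w^14*5 + w^11*4

w^14*5 + w^11*4


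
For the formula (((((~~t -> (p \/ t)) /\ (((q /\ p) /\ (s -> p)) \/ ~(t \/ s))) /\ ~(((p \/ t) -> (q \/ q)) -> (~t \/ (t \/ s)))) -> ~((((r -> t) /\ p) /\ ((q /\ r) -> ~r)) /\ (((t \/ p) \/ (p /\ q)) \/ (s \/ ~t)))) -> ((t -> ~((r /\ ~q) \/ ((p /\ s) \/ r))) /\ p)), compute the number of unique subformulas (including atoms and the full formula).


Formula: (((((~~t -> (p \/ t)) /\ (((q /\ p) /\ (s -> p)) \/ ~(t \/ s))) /\ ~(((p \/ t) -> (q \/ q)) -> (~t \/ (t \/ s)))) -> ~((((r -> t) /\ p) /\ ((q /\ r) -> ~r)) /\ (((t \/ p) \/ (p /\ q)) \/ (s \/ ~t)))) -> ((t -> ~((r /\ ~q) \/ ((p /\ s) \/ r))) /\ p))
Subformulas found:
  1. r
  2. p
  3. q
  4. s
  5. t
  6. ~t
  7. ~r
  8. ~q
  9. ~~t
  10. (q /\ p)
  11. (p /\ q)
  12. (s -> p)
  13. (t \/ s)
  14. (p /\ s)
  15. (q /\ r)
  16. (p \/ t)
  17. (r -> t)
  18. (q \/ q)
  19. (t \/ p)
  20. ~(t \/ s)
  21. (r /\ ~q)
  22. (s \/ ~t)
  23. ((p /\ s) \/ r)
  24. ((r -> t) /\ p)
  25. (~t \/ (t \/ s))
  26. ((q /\ r) -> ~r)
  27. (~~t -> (p \/ t))
  28. ((q /\ p) /\ (s -> p))
  29. ((p \/ t) -> (q \/ q))
  30. ((t \/ p) \/ (p /\ q))
  31. ((r /\ ~q) \/ ((p /\ s) \/ r))
  32. ~((r /\ ~q) \/ ((p /\ s) \/ r))
  33. (((t \/ p) \/ (p /\ q)) \/ (s \/ ~t))
  34. (((q /\ p) /\ (s -> p)) \/ ~(t \/ s))
  35. (((r -> t) /\ p) /\ ((q /\ r) -> ~r))
  36. (t -> ~((r /\ ~q) \/ ((p /\ s) \/ r)))
  37. (((p \/ t) -> (q \/ q)) -> (~t \/ (t \/ s)))
  38. ~(((p \/ t) -> (q \/ q)) -> (~t \/ (t \/ s)))
  39. ((t -> ~((r /\ ~q) \/ ((p /\ s) \/ r))) /\ p)
  40. ((~~t -> (p \/ t)) /\ (((q /\ p) /\ (s -> p)) \/ ~(t \/ s)))
  41. ((((r -> t) /\ p) /\ ((q /\ r) -> ~r)) /\ (((t \/ p) \/ (p /\ q)) \/ (s \/ ~t)))
  42. ~((((r -> t) /\ p) /\ ((q /\ r) -> ~r)) /\ (((t \/ p) \/ (p /\ q)) \/ (s \/ ~t)))
  43. (((~~t -> (p \/ t)) /\ (((q /\ p) /\ (s -> p)) \/ ~(t \/ s))) /\ ~(((p \/ t) -> (q \/ q)) -> (~t \/ (t \/ s))))
  44. ((((~~t -> (p \/ t)) /\ (((q /\ p) /\ (s -> p)) \/ ~(t \/ s))) /\ ~(((p \/ t) -> (q \/ q)) -> (~t \/ (t \/ s)))) -> ~((((r -> t) /\ p) /\ ((q /\ r) -> ~r)) /\ (((t \/ p) \/ (p /\ q)) \/ (s \/ ~t))))
  45. (((((~~t -> (p \/ t)) /\ (((q /\ p) /\ (s -> p)) \/ ~(t \/ s))) /\ ~(((p \/ t) -> (q \/ q)) -> (~t \/ (t \/ s)))) -> ~((((r -> t) /\ p) /\ ((q /\ r) -> ~r)) /\ (((t \/ p) \/ (p /\ q)) \/ (s \/ ~t)))) -> ((t -> ~((r /\ ~q) \/ ((p /\ s) \/ r))) /\ p))
Total distinct subformulas = 45

45


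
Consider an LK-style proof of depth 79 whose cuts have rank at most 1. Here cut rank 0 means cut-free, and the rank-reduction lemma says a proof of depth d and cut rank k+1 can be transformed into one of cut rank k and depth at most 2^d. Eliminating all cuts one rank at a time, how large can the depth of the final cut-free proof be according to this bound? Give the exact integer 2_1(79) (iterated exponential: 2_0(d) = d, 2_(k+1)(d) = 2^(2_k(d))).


Each rank reduction sends depth d to at most 2^d; cut rank r needs r reductions.
2_0(79) = 79
2_1(79) = 2^79 = 604462909807314587353088
Cut-free depth bound = 604462909807314587353088

604462909807314587353088


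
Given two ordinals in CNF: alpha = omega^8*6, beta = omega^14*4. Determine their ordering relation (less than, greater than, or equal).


Compare term by term from highest exponent:
alpha = omega^8*6
beta = omega^14*4
Term 1: alpha has omega^8*6, beta has omega^14*4
Result: alpha < beta

alpha < beta


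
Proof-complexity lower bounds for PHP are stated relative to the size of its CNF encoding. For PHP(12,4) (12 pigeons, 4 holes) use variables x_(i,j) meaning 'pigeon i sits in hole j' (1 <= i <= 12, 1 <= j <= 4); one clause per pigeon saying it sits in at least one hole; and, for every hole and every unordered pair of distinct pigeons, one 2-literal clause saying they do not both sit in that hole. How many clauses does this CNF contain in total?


PHP(12,4): 12 pigeons, 4 holes, 12*4 = 48 variables.
- pigeon clauses: one per pigeon -> 12 clauses
- hole clauses: 4 holes * C(12,2) = 4 * 66 -> 264 clauses
Total clauses = 12 + 264 = 276

276


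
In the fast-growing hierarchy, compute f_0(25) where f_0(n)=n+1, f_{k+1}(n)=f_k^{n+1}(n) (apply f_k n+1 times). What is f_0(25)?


f_0(25) = 25 + 1 = 26

26


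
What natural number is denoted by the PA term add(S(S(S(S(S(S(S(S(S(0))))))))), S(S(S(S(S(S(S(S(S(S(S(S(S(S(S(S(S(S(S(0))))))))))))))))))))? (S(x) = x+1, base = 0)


add(S^9(0), S^19(0)):
S^9(0) = 9
S^19(0) = 19
9 + 19 = 28

28


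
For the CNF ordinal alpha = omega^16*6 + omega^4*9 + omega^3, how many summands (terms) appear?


CNF: omega^16*6 + omega^4*9 + omega^3
Count the summands separated by '+':
  term 1: omega^16*6
  term 2: omega^4*9
  term 3: omega^3
Total terms = 3

3


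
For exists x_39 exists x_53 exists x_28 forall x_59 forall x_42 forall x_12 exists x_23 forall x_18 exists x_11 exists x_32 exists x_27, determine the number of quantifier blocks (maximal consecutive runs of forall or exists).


Alternations = 4.
Blocks = alternations + 1 = 5

5


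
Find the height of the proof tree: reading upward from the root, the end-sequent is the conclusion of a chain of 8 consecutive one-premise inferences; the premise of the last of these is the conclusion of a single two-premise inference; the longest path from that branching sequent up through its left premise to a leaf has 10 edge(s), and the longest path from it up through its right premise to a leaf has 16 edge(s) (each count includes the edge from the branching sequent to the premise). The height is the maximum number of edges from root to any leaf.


Longest path through the left premise: 10 edges (measured from the branching sequent)
Longest path through the right premise: 16 edges
Height of the subtree rooted at the branching sequent: max(10, 16) = 16
The branching sequent sits 8 edges above the root (the chain of one-premise inferences), so height = 16 + 8 = 24

24


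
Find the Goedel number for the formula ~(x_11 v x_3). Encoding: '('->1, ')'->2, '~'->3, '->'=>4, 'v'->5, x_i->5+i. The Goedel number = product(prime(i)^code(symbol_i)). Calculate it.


Formula: ~(x_11 v x_3)
Symbol codes: [3, 1, 16, 5, 8, 2]
Primes: [2, 3, 5, 7, 11, 13]
p_1^3 = 2^3 = 8
p_2^1 = 3^1 = 3
p_3^16 = 5^16 = 152587890625
p_4^5 = 7^5 = 16807
p_5^8 = 11^8 = 214358881
p_6^2 = 13^2 = 169
Product = 2229716753508629150390625000

2229716753508629150390625000


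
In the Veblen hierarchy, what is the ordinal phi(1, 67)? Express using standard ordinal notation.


phi(1, 67):
phi(1, beta) = epsilon_beta (the beta-th epsilon number).
phi(1, 67) = epsilon_67

epsilon_67


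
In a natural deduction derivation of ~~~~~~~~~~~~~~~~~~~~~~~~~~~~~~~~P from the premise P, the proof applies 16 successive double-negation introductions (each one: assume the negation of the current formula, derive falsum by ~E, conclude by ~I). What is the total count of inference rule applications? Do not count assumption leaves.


Each double-negation introduction (from C infer ~~C) uses 2 inference nodes: one ~E (C and ~C give falsum) and one ~I (discharge ~C).
16 double negations = 16 * 2 = 32 inference nodes.

32


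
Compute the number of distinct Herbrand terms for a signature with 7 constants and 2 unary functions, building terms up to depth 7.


Herbrand terms by depth:
Depth 0: 7 constants
Depth 1: 14 new terms (running total: 21)
Depth 2: 28 new terms (running total: 49)
Depth 3: 56 new terms (running total: 105)
Depth 4: 112 new terms (running total: 217)
Depth 5: 224 new terms (running total: 441)
Depth 6: 448 new terms (running total: 889)
Depth 7: 896 new terms (running total: 1785)
Total distinct ground terms = 1785

1785


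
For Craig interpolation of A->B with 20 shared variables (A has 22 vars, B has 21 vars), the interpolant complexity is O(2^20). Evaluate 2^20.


Shared atoms = 20
Craig interpolant size bound = 2^20
= 1048576

1048576


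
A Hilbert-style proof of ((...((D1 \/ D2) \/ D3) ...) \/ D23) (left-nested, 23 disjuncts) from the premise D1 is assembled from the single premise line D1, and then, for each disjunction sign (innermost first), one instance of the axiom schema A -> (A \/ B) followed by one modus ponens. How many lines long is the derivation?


Building the left-nested 23-ary disjunction from D1:
- 1 premise line (D1)
- 23 disjuncts means 22 disjunction signs; each needs 1 axiom instance + 1 MP = 2 lines: 2 * 22 = 44
Total = 1 + 44 = 45 lines.

45


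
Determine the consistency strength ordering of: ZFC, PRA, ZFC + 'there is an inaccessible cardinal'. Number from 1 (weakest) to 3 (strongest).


Ordering by consistency strength:
1. PRA
2. ZFC
3. ZFC + 'there is an inaccessible cardinal'


ZFC=2, PRA=1, ZFC + 'there is an inaccessible cardinal'=3


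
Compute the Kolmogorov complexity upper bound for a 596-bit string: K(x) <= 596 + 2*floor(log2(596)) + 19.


floor(log2(596)) = 9
2 * 9 = 18
K(x) <= 596 + 18 + 19 = 633

633


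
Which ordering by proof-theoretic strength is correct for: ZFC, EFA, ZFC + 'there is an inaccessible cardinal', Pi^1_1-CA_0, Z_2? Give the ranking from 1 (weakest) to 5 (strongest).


Ordering by consistency strength:
1. EFA
2. Pi^1_1-CA_0
3. Z_2
4. ZFC
5. ZFC + 'there is an inaccessible cardinal'


ZFC=4, EFA=1, ZFC + 'there is an inaccessible cardinal'=5, Pi^1_1-CA_0=2, Z_2=3


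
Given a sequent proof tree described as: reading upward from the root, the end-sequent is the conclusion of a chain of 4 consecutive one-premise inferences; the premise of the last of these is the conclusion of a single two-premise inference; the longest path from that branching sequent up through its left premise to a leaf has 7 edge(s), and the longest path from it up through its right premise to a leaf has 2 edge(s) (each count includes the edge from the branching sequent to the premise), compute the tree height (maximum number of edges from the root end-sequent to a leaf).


Longest path through the left premise: 7 edges (measured from the branching sequent)
Longest path through the right premise: 2 edges
Height of the subtree rooted at the branching sequent: max(7, 2) = 7
The branching sequent sits 4 edges above the root (the chain of one-premise inferences), so height = 7 + 4 = 11

11


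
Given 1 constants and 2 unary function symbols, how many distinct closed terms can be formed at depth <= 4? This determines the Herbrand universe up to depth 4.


Herbrand terms by depth:
Depth 0: 1 constants
Depth 1: 2 new terms (running total: 3)
Depth 2: 4 new terms (running total: 7)
Depth 3: 8 new terms (running total: 15)
Depth 4: 16 new terms (running total: 31)
Total distinct ground terms = 31

31


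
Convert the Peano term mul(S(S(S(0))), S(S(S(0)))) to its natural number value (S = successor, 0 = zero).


mul(S^3(0), S^3(0)):
S^3(0) = 3
S^3(0) = 3
3 * 3 = 9

9


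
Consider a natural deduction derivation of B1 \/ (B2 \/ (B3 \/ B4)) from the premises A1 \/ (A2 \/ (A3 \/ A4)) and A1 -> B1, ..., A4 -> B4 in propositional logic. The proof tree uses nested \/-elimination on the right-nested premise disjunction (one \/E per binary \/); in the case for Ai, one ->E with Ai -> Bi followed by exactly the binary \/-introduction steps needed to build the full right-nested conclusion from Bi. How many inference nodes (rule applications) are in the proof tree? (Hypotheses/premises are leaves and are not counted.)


Constructive dilemma with 4 branches, all disjunctions right-nested:
- \/E: the premise has 3 binary \/, each eliminated once: 3 nodes.
- ->E: one per case (Ai with Ai -> Bi gives Bi): 4 nodes.
- \/I: in case i < n, Bi needs 1 step to form Bi \/ (B(i+1) \/ ...) and then i-1 steps to prepend B(i-1), ..., B1, i.e. i steps; in case i = n, B4 needs 3 prepend steps.
  \/I total = (1 + 2 + ... + 3) + 3 = 6 + 3 = 9 nodes.
Total = 3 + 4 + 9 = 16

16


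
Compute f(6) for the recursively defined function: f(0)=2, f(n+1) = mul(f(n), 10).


f(0) = 2
f(1) = mul(f(0), 10) = mul(2, 10) = 20
f(2) = mul(f(1), 10) = mul(20, 10) = 200
f(3) = mul(f(2), 10) = mul(200, 10) = 2000
f(4) = mul(f(3), 10) = mul(2000, 10) = 20000
f(5) = mul(f(4), 10) = mul(20000, 10) = 200000
f(6) = mul(f(5), 10) = mul(200000, 10) = 2000000


2000000


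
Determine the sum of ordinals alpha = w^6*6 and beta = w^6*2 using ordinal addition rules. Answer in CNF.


Ordinal addition w^6*6 + w^6*2:
Both terms have the same exponent 6.
w^e*c + w^e*d = w^e*(c+d).
Result = w^6*(6+2) = w^6*8

w^6*8


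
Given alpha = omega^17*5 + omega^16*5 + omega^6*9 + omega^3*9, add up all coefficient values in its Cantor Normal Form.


CNF: omega^17*5 + omega^16*5 + omega^6*9 + omega^3*9
Coefficients: 5 + 5 + 9 + 9 = 28

28


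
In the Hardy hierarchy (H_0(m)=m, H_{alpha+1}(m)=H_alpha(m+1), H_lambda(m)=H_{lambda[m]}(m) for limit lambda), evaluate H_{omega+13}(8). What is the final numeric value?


H_{omega+13}(8):
Unwind the 13 successor steps: H_{omega+13}(8) = H_omega(8+13) = H_omega(21).
H_omega(m) = H_m(m) = m + m = 2m.
Result = 2 * 21 = 42

42


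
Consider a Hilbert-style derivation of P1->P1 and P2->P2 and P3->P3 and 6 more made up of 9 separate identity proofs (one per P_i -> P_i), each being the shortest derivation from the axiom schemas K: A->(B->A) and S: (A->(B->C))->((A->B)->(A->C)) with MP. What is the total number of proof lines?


The shortest proof of A->A from K and S in the Hilbert calculus has exactly 5 lines:
(1) K instance A->((A->A)->A), (2) S instance, (3) MP on 1,2, (4) K instance A->(A->A), (5) MP on 3,4.
For 9 independent identities: 9 * 5 = 45 lines total.

45


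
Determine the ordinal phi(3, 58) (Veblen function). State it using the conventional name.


phi(3, 58):
phi(3, beta) = eta_beta (the beta-th eta number, fixed point of zeta).
phi(3, 58) = eta_58

eta_58


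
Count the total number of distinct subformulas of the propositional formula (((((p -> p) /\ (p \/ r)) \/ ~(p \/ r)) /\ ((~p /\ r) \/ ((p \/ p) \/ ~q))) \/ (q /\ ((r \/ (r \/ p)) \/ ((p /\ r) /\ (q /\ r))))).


Formula: (((((p -> p) /\ (p \/ r)) \/ ~(p \/ r)) /\ ((~p /\ r) \/ ((p \/ p) \/ ~q))) \/ (q /\ ((r \/ (r \/ p)) \/ ((p /\ r) /\ (q /\ r)))))
Subformulas found:
  1. r
  2. p
  3. q
  4. ~p
  5. ~q
  6. (p \/ p)
  7. (q /\ r)
  8. (r \/ p)
  9. (p /\ r)
  10. (p -> p)
  11. (p \/ r)
  12. ~(p \/ r)
  13. (~p /\ r)
  14. (r \/ (r \/ p))
  15. ((p \/ p) \/ ~q)
  16. ((p /\ r) /\ (q /\ r))
  17. ((p -> p) /\ (p \/ r))
  18. ((~p /\ r) \/ ((p \/ p) \/ ~q))
  19. (((p -> p) /\ (p \/ r)) \/ ~(p \/ r))
  20. ((r \/ (r \/ p)) \/ ((p /\ r) /\ (q /\ r)))
  21. (q /\ ((r \/ (r \/ p)) \/ ((p /\ r) /\ (q /\ r))))
  22. ((((p -> p) /\ (p \/ r)) \/ ~(p \/ r)) /\ ((~p /\ r) \/ ((p \/ p) \/ ~q)))
  23. (((((p -> p) /\ (p \/ r)) \/ ~(p \/ r)) /\ ((~p /\ r) \/ ((p \/ p) \/ ~q))) \/ (q /\ ((r \/ (r \/ p)) \/ ((p /\ r) /\ (q /\ r)))))
Total distinct subformulas = 23

23


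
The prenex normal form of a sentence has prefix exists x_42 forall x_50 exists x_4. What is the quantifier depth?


Quantifier prefix has 3 quantifier symbols.
Quantifier depth = 3

3


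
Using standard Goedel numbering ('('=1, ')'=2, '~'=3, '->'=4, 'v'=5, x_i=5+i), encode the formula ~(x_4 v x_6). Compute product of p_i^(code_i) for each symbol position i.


Formula: ~(x_4 v x_6)
Symbol codes: [3, 1, 9, 5, 11, 2]
Primes: [2, 3, 5, 7, 11, 13]
p_1^3 = 2^3 = 8
p_2^1 = 3^1 = 3
p_3^9 = 5^9 = 1953125
p_4^5 = 7^5 = 16807
p_5^11 = 11^11 = 285311670611
p_6^2 = 13^2 = 169
Product = 37987238386175813109375000

37987238386175813109375000


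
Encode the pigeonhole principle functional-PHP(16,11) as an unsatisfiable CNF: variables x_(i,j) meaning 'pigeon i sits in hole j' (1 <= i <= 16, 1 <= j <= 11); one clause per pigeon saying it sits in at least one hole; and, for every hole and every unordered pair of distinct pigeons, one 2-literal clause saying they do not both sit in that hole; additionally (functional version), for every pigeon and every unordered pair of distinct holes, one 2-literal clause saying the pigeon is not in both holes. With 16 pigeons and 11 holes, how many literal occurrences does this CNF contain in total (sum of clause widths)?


functional-PHP(16,11): 16 pigeons, 11 holes, 16*11 = 176 variables.
- pigeon clauses: one per pigeon -> 16 clauses of width 11 -> 176 literals
- hole clauses: 11 holes * C(16,2) = 11 * 120 -> 1320 clauses of width 2 -> 2640 literals
- functional clauses: 16 pigeons * C(11,2) = 16 * 55 -> 880 clauses of width 2 -> 1760 literals
Total literal occurrences = 176 + 2640 + 1760 = 4576

4576


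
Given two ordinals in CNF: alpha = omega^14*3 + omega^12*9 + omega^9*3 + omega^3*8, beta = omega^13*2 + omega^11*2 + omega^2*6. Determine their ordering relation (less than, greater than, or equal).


Compare term by term from highest exponent:
alpha = omega^14*3 + omega^12*9 + omega^9*3 + omega^3*8
beta = omega^13*2 + omega^11*2 + omega^2*6
Term 1: alpha has omega^14*3, beta has omega^13*2
Term 2: alpha has omega^12*9, beta has omega^11*2
Term 3: alpha has omega^9*3, beta has omega^2*6
Term 4: alpha has omega^3*8, beta has omega^0*0
Result: alpha > beta

alpha > beta


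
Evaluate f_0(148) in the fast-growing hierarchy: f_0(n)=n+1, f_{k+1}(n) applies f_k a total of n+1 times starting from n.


f_0(148) = 148 + 1 = 149

149


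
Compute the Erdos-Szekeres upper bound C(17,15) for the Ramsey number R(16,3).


R(16,3) <= C(16+3-2, 16-1) = C(17, 15)
C(17, 15) = 17! / (15! * 2!)
= 136

136


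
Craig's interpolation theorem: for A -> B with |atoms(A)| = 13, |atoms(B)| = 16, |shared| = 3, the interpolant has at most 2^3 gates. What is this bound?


Shared atoms = 3
Craig interpolant size bound = 2^3
= 8

8


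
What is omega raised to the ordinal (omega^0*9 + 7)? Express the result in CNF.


omega^(omega^0*9 + 7):
omega^0 = 1, so the exponent is 9 + 7 = 16 (finite ordinal addition).
Result = omega^16, already a single CNF term.

omega^16


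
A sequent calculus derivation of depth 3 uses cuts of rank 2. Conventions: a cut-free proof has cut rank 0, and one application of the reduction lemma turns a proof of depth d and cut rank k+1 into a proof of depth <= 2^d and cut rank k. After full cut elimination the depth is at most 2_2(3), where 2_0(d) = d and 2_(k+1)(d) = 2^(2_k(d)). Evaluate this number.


Each rank reduction sends depth d to at most 2^d; cut rank r needs r reductions.
2_0(3) = 3
2_1(3) = 2^3 = 8
2_2(3) = 2^8 = 256
Cut-free depth bound = 256

256


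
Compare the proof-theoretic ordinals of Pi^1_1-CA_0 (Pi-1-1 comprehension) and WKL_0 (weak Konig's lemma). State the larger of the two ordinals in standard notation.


Proof-theoretic ordinal of Pi^1_1-CA_0 (Pi-1-1 comprehension): psi_0(Omega_omega)
Proof-theoretic ordinal of WKL_0 (weak Konig's lemma): omega^omega
Comparing: omega^omega < psi_0(Omega_omega).
The larger ordinal is psi_0(Omega_omega) (from Pi^1_1-CA_0 (Pi-1-1 comprehension)).

psi_0(Omega_omega)


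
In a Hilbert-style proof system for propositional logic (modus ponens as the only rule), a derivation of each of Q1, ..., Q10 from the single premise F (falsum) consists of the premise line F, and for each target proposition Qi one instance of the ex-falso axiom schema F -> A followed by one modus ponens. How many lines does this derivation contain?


Ex falso, line by line:
- 1 premise line (F)
- 10 targets, each needing 1 axiom instance (F -> Qi) + 1 MP = 2 lines: 2 * 10 = 20
Total = 1 + 20 = 21 lines.

21


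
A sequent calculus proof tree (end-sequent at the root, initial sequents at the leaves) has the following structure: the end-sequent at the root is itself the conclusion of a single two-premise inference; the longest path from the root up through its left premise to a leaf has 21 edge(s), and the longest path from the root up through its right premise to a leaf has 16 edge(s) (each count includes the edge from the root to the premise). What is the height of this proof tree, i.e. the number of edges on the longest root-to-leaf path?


Longest path through the left premise: 21 edges (measured from the branching sequent)
Longest path through the right premise: 16 edges
Height of the subtree rooted at the branching sequent: max(21, 16) = 21
The branching sequent is the root itself.
Total height = 21

21


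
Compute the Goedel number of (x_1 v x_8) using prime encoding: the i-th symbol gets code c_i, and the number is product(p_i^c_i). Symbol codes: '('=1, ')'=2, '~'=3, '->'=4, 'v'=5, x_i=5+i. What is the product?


Formula: (x_1 v x_8)
Symbol codes: [1, 6, 5, 13, 2]
Primes: [2, 3, 5, 7, 11]
p_1^1 = 2^1 = 2
p_2^6 = 3^6 = 729
p_3^5 = 5^5 = 3125
p_4^13 = 7^13 = 96889010407
p_5^2 = 11^2 = 121
Product = 53415516993694143750

53415516993694143750


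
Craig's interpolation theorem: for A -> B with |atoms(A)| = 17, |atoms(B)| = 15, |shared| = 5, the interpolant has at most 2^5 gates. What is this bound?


Shared atoms = 5
Craig interpolant size bound = 2^5
= 32

32


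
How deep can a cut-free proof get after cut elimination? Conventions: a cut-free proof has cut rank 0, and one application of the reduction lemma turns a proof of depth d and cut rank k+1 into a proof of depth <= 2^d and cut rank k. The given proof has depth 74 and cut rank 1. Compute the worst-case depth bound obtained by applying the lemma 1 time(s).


Each rank reduction sends depth d to at most 2^d; cut rank r needs r reductions.
2_0(74) = 74
2_1(74) = 2^74 = 18889465931478580854784
Cut-free depth bound = 18889465931478580854784

18889465931478580854784


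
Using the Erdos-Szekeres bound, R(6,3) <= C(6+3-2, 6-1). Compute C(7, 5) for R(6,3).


R(6,3) <= C(6+3-2, 6-1) = C(7, 5)
C(7, 5) = 7! / (5! * 2!)
= 21

21


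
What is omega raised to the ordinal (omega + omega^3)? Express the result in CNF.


omega^(omega + omega^3):
In ordinal addition a term is absorbed by a following term of strictly larger exponent: 1 < 3, so omega + omega^3 = omega^3.
omega raised to a CNF ordinal is a single CNF term: Result = omega^(omega^3)

omega^(omega^3)


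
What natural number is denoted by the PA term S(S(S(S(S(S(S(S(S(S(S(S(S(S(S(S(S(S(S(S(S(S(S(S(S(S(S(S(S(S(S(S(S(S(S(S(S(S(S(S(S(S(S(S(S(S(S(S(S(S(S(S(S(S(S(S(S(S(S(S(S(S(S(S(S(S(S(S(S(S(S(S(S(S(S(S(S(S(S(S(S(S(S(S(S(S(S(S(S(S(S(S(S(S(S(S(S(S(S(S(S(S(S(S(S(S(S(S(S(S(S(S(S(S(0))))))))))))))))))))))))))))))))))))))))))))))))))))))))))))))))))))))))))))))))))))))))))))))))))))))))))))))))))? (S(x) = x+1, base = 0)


Counting successors applied to 0:
114 applications of S to 0 = 114

114


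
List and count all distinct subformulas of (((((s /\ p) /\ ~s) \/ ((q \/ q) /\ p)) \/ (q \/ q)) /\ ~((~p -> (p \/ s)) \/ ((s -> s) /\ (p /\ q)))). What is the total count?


Formula: (((((s /\ p) /\ ~s) \/ ((q \/ q) /\ p)) \/ (q \/ q)) /\ ~((~p -> (p \/ s)) \/ ((s -> s) /\ (p /\ q))))
Subformulas found:
  1. q
  2. s
  3. p
  4. ~p
  5. ~s
  6. (s /\ p)
  7. (p /\ q)
  8. (p \/ s)
  9. (q \/ q)
  10. (s -> s)
  11. ((q \/ q) /\ p)
  12. (~p -> (p \/ s))
  13. ((s /\ p) /\ ~s)
  14. ((s -> s) /\ (p /\ q))
  15. (((s /\ p) /\ ~s) \/ ((q \/ q) /\ p))
  16. ((~p -> (p \/ s)) \/ ((s -> s) /\ (p /\ q)))
  17. ~((~p -> (p \/ s)) \/ ((s -> s) /\ (p /\ q)))
  18. ((((s /\ p) /\ ~s) \/ ((q \/ q) /\ p)) \/ (q \/ q))
  19. (((((s /\ p) /\ ~s) \/ ((q \/ q) /\ p)) \/ (q \/ q)) /\ ~((~p -> (p \/ s)) \/ ((s -> s) /\ (p /\ q))))
Total distinct subformulas = 19

19


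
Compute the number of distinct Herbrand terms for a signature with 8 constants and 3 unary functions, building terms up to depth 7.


Herbrand terms by depth:
Depth 0: 8 constants
Depth 1: 24 new terms (running total: 32)
Depth 2: 72 new terms (running total: 104)
Depth 3: 216 new terms (running total: 320)
Depth 4: 648 new terms (running total: 968)
Depth 5: 1944 new terms (running total: 2912)
Depth 6: 5832 new terms (running total: 8744)
Depth 7: 17496 new terms (running total: 26240)
Total distinct ground terms = 26240

26240


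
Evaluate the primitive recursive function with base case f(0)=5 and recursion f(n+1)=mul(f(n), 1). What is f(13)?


f(0) = 5
f(1) = mul(f(0), 1) = mul(5, 1) = 5
f(2) = mul(f(1), 1) = mul(5, 1) = 5
f(3) = mul(f(2), 1) = mul(5, 1) = 5
f(4) = mul(f(3), 1) = mul(5, 1) = 5
f(5) = mul(f(4), 1) = mul(5, 1) = 5
f(6) = mul(f(5), 1) = mul(5, 1) = 5
f(7) = mul(f(6), 1) = mul(5, 1) = 5
f(8) = mul(f(7), 1) = mul(5, 1) = 5
f(9) = mul(f(8), 1) = mul(5, 1) = 5
f(10) = mul(f(9), 1) = mul(5, 1) = 5
f(11) = mul(f(10), 1) = mul(5, 1) = 5
f(12) = mul(f(11), 1) = mul(5, 1) = 5
f(13) = mul(f(12), 1) = mul(5, 1) = 5


5


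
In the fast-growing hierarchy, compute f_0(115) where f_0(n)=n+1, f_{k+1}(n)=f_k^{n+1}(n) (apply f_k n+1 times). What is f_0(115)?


f_0(115) = 115 + 1 = 116

116


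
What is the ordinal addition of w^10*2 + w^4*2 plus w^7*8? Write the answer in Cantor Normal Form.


Ordinal addition (w^10*2 + w^4*2) + w^7*8:
alpha's leading term has exponent 10 > beta's exponent 7, so it survives.
alpha's tail term has exponent 4 < beta's exponent 7, so it is absorbed by beta.
In ordinal addition, any term followed by a strictly larger-exponent term is absorbed.
Result = w^10*2 + w^7*8

w^10*2 + w^7*8


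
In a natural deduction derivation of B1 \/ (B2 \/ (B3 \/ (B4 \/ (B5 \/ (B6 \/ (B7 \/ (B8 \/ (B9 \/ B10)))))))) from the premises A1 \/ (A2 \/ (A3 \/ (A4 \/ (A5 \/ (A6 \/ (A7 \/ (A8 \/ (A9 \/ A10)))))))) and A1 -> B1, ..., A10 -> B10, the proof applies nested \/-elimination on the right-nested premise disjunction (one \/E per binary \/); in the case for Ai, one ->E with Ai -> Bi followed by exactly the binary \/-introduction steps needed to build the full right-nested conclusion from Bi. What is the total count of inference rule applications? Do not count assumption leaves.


Constructive dilemma with 10 branches, all disjunctions right-nested:
- \/E: the premise has 9 binary \/, each eliminated once: 9 nodes.
- ->E: one per case (Ai with Ai -> Bi gives Bi): 10 nodes.
- \/I: in case i < n, Bi needs 1 step to form Bi \/ (B(i+1) \/ ...) and then i-1 steps to prepend B(i-1), ..., B1, i.e. i steps; in case i = n, B10 needs 9 prepend steps.
  \/I total = (1 + 2 + ... + 9) + 9 = 45 + 9 = 54 nodes.
Total = 9 + 10 + 54 = 73

73


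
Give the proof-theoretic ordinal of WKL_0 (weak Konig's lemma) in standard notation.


The proof-theoretic ordinal of WKL_0 (weak Konig's lemma) is a standard result in ordinal analysis.
This ordinal is the supremum of order types of primitive recursive well-orderings
that the theory can prove to be well-ordered.
For WKL_0 (weak Konig's lemma), the proof-theoretic ordinal is omega^omega.

omega^omega


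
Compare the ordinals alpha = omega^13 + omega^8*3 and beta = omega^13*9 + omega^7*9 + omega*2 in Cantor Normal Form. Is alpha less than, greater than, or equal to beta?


Compare term by term from highest exponent:
alpha = omega^13 + omega^8*3
beta = omega^13*9 + omega^7*9 + omega*2
Term 1: alpha has omega^13*1, beta has omega^13*9
Term 2: alpha has omega^8*3, beta has omega^7*9
Term 3: alpha has omega^0*0, beta has omega^1*2
Result: alpha < beta

alpha < beta


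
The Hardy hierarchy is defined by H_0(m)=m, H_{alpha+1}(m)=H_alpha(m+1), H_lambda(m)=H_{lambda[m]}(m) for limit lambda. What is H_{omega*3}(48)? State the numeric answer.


H_{omega*3}(48):
For the Hardy hierarchy, H_{omega*k}(n) = 2^k * n.
2^3 = 8.
8 * 48 = 384

384


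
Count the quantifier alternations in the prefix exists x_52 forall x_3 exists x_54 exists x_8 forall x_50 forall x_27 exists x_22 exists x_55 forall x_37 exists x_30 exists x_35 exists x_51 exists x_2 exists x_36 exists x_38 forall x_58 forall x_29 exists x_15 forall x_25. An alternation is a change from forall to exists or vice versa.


Walk the prefix and count type changes:
  position 1: exists -> forall <-- alternation
  position 2: forall -> exists <-- alternation
  position 3: exists -> exists
  position 4: exists -> forall <-- alternation
  position 5: forall -> forall
  position 6: forall -> exists <-- alternation
  position 7: exists -> exists
  position 8: exists -> forall <-- alternation
  position 9: forall -> exists <-- alternation
  position 10: exists -> exists
  position 11: exists -> exists
  position 12: exists -> exists
  position 13: exists -> exists
  position 14: exists -> exists
  position 15: exists -> forall <-- alternation
  position 16: forall -> forall
  position 17: forall -> exists <-- alternation
  position 18: exists -> forall <-- alternation
Total alternations = 9

9


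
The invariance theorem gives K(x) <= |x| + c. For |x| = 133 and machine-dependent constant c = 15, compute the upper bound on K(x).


K(x) <= |x| + c = 133 + 15 = 148

148


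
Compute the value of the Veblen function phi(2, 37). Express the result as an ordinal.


phi(2, 37):
phi(2, beta) = zeta_beta (the beta-th zeta number, fixed point of epsilon).
phi(2, 37) = zeta_37

zeta_37


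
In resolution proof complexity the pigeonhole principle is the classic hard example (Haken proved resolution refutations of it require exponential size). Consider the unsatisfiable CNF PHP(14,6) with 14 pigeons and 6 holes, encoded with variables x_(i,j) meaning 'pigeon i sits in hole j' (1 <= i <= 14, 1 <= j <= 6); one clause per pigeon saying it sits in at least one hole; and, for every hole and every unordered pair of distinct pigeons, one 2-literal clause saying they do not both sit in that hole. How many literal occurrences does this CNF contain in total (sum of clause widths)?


PHP(14,6): 14 pigeons, 6 holes, 14*6 = 84 variables.
- pigeon clauses: one per pigeon -> 14 clauses of width 6 -> 84 literals
- hole clauses: 6 holes * C(14,2) = 6 * 91 -> 546 clauses of width 2 -> 1092 literals
Total literal occurrences = 84 + 1092 = 1176

1176
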